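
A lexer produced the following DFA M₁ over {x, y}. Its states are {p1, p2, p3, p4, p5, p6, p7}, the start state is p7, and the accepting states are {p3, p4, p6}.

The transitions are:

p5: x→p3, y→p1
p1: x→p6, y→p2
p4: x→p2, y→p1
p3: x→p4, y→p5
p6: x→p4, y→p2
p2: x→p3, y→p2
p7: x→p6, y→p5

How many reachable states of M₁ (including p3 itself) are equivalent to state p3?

2

Every state is reachable, so we keep all 7.
Initial partition by acceptance: {p3,p4,p6} | {p1,p2,p5,p7}.
Refine {p3,p4,p6} on symbol x: members go to different blocks, giving {p3,p6} and {p4}.
The partition is now stable with 3 blocks: {p3,p6} | {p1,p2,p5,p7} | {p4}.
The equivalence class containing p3 is {p3,p6}, of size 2.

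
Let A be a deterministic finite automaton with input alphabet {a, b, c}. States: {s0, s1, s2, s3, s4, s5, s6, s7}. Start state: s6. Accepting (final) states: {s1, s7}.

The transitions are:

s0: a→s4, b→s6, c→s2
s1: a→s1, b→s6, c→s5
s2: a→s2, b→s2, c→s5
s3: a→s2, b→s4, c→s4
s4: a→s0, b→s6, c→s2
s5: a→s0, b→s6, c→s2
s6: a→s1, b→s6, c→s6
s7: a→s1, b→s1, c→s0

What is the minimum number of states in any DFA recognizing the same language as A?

4

First remove the unreachable states {s3,s7}; 6 states remain.
Start with accepting vs non-accepting: {s1} | {s0,s2,s4,s5,s6}.
Split {s0,s2,s4,s5,s6} by δ(·,a) → {s0,s2,s4,s5} and {s6}.
Refine {s0,s2,s4,s5} on symbol b: members go to different blocks, giving {s0,s4,s5} and {s2}.
No further refinement is possible. Final partition (4 blocks): {s1} | {s0,s4,s5} | {s6} | {s2}.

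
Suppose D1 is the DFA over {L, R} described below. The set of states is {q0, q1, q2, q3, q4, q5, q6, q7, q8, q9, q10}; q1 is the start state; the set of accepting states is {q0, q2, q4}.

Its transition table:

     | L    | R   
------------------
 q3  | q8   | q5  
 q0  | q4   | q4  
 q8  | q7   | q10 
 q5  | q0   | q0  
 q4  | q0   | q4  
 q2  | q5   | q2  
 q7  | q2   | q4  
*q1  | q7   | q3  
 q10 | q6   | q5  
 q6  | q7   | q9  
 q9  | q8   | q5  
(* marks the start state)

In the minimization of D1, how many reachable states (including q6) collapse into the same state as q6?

P0 = {q0,q2,q4} | {q1,q3,q5,q6,q7,q8,q9,q10}.
On input L, block {q0,q2,q4} splits into {q0,q4} and {q2}.
On input L, block {q1,q3,q5,q6,q7,q8,q9,q10} splits into {q1,q3,q6,q8,q9,q10} and {q5} and {q7}.
Split {q1,q3,q6,q8,q9,q10} by δ(·,L) → {q1,q6,q8} and {q3,q9,q10}.
The partition is now stable with 6 blocks: {q0,q4} | {q1,q6,q8} | {q2} | {q5} | {q7} | {q3,q9,q10}.
The equivalence class containing q6 is {q1,q6,q8}, of size 3.

3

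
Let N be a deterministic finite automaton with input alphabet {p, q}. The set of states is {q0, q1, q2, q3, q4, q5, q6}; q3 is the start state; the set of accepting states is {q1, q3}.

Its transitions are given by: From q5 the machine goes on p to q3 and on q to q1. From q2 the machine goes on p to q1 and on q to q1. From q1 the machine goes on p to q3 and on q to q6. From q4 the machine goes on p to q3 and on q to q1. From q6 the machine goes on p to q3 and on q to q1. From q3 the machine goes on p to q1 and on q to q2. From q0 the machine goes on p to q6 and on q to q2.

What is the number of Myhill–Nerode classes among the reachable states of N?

Reachable states from the start: {q1,q2,q3,q6}. Unreachable: {q0,q4,q5} — drop them.
Start with accepting vs non-accepting: {q1,q3} | {q2,q6}.
Stable partition: {q1,q3} | {q2,q6} — 2 equivalence classes.

2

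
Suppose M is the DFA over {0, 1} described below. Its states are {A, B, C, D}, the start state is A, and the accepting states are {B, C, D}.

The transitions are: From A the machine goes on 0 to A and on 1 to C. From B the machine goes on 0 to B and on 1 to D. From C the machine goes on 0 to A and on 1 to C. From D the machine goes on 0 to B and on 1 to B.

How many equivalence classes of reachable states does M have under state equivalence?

2

First remove the unreachable states {B,D}; 2 states remain.
P0 = {C} | {A}.
The partition is now stable with 2 blocks: {C} | {A}.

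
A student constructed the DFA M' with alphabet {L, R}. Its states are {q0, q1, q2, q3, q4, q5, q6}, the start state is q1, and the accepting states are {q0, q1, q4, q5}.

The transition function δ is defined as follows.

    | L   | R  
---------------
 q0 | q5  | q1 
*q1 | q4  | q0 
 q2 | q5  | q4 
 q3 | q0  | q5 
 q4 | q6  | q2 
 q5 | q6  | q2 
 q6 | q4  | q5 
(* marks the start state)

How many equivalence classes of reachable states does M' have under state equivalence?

3

First remove the unreachable states {q3}; 6 states remain.
Initial partition by acceptance: {q0,q1,q4,q5} | {q2,q6}.
Split {q0,q1,q4,q5} by δ(·,L) → {q0,q1} and {q4,q5}.
The partition is now stable with 3 blocks: {q0,q1} | {q2,q6} | {q4,q5}.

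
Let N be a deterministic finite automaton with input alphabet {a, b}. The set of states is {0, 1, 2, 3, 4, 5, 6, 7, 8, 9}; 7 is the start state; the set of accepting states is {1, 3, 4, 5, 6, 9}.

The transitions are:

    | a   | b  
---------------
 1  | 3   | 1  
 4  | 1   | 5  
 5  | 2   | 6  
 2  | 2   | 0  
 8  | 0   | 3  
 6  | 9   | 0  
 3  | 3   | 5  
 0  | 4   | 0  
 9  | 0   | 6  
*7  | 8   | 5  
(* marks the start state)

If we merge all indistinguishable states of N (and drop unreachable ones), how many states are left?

P0 = {1,3,4,5,6,9} | {0,2,7,8}.
Split {1,3,4,5,6,9} by δ(·,a) → {1,3,4,6} and {5,9}.
Refine {1,3,4,6} on symbol a: members go to different blocks, giving {1,3,4} and {6}.
Refine {1,3,4} on symbol b: members go to different blocks, giving {3,4} and {1}.
Refine {3,4} on symbol a: members go to different blocks, giving {3} and {4}.
Split {0,2,7,8} by δ(·,a) → {2,7,8} and {0}.
On input a, block {2,7,8} splits into {2,7} and {8}.
Refine {2,7} on symbol a: members go to different blocks, giving {2} and {7}.
Split {5,9} by δ(·,a) → {5} and {9}.
No further refinement is possible. Final partition (10 blocks): {3} | {2} | {5} | {6} | {1} | {4} | {0} | {8} | {7} | {9}.

10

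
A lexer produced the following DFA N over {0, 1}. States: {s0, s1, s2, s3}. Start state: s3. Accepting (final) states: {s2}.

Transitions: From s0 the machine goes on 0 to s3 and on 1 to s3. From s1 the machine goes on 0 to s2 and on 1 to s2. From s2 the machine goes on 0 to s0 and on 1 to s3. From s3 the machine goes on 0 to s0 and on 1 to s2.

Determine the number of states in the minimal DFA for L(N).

Reachable states from the start: {s0,s2,s3}. Unreachable: {s1} — drop them.
P0 = {s2} | {s0,s3}.
Split {s0,s3} by δ(·,1) → {s0} and {s3}.
The partition is now stable with 3 blocks: {s2} | {s0} | {s3}.

3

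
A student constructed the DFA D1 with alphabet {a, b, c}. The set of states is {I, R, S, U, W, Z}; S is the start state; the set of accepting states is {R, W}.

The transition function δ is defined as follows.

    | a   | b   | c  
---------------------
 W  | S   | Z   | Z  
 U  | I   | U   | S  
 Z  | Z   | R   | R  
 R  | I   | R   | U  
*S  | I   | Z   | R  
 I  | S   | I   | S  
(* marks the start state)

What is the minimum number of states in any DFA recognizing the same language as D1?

Reachable states from the start: {I,R,S,U,Z}. Unreachable: {W} — drop them.
Start with accepting vs non-accepting: {R} | {I,S,U,Z}.
On input b, block {I,S,U,Z} splits into {I,S,U} and {Z}.
On input b, block {I,S,U} splits into {I,U} and {S}.
Refine {I,U} on symbol a: members go to different blocks, giving {U} and {I}.
Stable partition: {R} | {U} | {Z} | {S} | {I} — 5 equivalence classes.

5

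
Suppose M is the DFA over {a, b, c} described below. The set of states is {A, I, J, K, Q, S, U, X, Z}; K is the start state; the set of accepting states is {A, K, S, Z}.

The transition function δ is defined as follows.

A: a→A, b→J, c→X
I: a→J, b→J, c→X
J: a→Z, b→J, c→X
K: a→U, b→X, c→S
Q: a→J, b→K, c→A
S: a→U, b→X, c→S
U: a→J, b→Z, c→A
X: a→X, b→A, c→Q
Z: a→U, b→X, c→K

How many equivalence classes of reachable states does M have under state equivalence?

5

States {I} cannot be reached from the start state, so discard them.
Initial partition by acceptance: {A,K,S,Z} | {J,Q,U,X}.
Split {A,K,S,Z} by δ(·,a) → {K,S,Z} and {A}.
Split {J,Q,U,X} by δ(·,a) → {Q,U,X} and {J}.
Split {Q,U,X} by δ(·,a) → {Q,U} and {X}.
Stable partition: {K,S,Z} | {Q,U} | {A} | {J} | {X} — 5 equivalence classes.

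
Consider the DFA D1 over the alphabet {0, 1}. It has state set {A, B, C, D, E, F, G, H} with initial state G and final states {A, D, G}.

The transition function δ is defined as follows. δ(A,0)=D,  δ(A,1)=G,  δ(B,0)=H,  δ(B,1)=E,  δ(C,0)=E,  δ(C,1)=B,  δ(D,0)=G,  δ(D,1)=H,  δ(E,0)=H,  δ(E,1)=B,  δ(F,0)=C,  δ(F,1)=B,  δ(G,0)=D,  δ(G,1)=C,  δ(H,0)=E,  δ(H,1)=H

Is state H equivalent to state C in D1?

Yes

First remove the unreachable states {A,F}; 6 states remain.
P0 = {D,G} | {B,C,E,H}.
The partition is now stable with 2 blocks: {D,G} | {B,C,E,H}.
H and C lie in the same block of the stable partition, so they are equivalent — no string distinguishes them.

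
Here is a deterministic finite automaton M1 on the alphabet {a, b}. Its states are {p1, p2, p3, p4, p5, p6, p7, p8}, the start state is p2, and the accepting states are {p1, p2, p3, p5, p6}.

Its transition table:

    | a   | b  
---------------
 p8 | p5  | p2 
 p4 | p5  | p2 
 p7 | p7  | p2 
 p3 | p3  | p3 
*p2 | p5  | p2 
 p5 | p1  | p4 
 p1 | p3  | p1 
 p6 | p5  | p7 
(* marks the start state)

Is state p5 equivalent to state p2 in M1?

First remove the unreachable states {p6,p7,p8}; 5 states remain.
Initial partition by acceptance: {p1,p2,p3,p5} | {p4}.
On input b, block {p1,p2,p3,p5} splits into {p1,p2,p3} and {p5}.
Split {p1,p2,p3} by δ(·,a) → {p1,p3} and {p2}.
Stable partition: {p1,p3} | {p4} | {p5} | {p2} — 4 equivalence classes.
p5 and p2 end up in different blocks, so they are distinguishable. For instance, the string 'b' is accepted from only p2.

No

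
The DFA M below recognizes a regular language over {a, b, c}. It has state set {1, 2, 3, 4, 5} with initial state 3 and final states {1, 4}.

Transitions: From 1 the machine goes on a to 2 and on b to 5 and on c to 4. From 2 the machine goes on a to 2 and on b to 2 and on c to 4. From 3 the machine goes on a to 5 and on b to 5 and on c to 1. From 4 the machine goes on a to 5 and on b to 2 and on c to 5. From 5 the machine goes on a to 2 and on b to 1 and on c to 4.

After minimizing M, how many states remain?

5

Initial partition by acceptance: {1,4} | {2,3,5}.
On input c, block {1,4} splits into {1} and {4}.
On input b, block {2,3,5} splits into {2,3} and {5}.
On input a, block {2,3} splits into {2} and {3}.
The partition is now stable with 5 blocks: {1} | {2} | {4} | {5} | {3}.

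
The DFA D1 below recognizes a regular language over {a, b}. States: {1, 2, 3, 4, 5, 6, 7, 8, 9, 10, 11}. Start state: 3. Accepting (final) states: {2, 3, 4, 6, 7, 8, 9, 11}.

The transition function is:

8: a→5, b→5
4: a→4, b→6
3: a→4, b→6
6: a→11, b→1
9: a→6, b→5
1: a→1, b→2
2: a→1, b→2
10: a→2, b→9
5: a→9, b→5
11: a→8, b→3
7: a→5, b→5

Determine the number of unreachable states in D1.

2

Starting at 3 and following transitions, the reachable set is {1, 2, 3, 4, 5, 6, 8, 9, 11}. That leaves 7, 10 unreachable — 2 in total.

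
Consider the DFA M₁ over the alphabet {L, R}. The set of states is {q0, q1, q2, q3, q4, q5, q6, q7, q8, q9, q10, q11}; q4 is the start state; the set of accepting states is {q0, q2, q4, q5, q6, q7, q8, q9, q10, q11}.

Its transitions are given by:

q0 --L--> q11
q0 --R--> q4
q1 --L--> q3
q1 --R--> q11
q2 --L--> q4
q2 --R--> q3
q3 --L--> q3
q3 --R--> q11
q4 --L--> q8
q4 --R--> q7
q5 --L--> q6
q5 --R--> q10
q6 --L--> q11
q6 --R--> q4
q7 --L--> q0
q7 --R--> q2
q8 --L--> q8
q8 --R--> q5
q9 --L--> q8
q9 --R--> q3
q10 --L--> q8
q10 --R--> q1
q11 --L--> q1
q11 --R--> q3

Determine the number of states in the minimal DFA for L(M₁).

Reachable states from the start: {q0,q1,q2,q3,q4,q5,q6,q7,q8,q10,q11}. Unreachable: {q9} — drop them.
Start with accepting vs non-accepting: {q0,q2,q4,q5,q6,q7,q8,q10,q11} | {q1,q3}.
On input L, block {q0,q2,q4,q5,q6,q7,q8,q10,q11} splits into {q0,q2,q4,q5,q6,q7,q8,q10} and {q11}.
Refine {q0,q2,q4,q5,q6,q7,q8,q10} on symbol L: members go to different blocks, giving {q2,q4,q5,q7,q8,q10} and {q0,q6}.
Refine {q2,q4,q5,q7,q8,q10} on symbol L: members go to different blocks, giving {q2,q4,q8,q10} and {q5,q7}.
On input R, block {q2,q4,q8,q10} splits into {q2,q10} and {q4,q8}.
Stable partition: {q2,q10} | {q1,q3} | {q11} | {q0,q6} | {q5,q7} | {q4,q8} — 6 equivalence classes.

6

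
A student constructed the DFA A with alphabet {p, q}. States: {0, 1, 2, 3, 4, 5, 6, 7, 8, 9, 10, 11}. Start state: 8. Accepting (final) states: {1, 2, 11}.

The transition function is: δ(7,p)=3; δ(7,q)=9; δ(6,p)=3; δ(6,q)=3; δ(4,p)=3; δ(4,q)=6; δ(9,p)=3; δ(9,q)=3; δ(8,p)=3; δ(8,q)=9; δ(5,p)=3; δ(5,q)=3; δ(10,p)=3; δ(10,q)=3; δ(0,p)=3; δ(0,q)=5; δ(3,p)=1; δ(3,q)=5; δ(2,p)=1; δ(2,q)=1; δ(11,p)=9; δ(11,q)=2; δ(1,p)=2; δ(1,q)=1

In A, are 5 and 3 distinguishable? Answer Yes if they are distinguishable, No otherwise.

Yes

Reachable states from the start: {1,2,3,5,8,9}. Unreachable: {0,4,6,7,10,11} — drop them.
Initial partition by acceptance: {1,2} | {3,5,8,9}.
Split {3,5,8,9} by δ(·,p) → {5,8,9} and {3}.
Refine {5,8,9} on symbol q: members go to different blocks, giving {5,9} and {8}.
No further refinement is possible. Final partition (4 blocks): {1,2} | {5,9} | {3} | {8}.
5 and 3 end up in different blocks, so they are distinguishable. For instance, the string 'p' is accepted from only 3.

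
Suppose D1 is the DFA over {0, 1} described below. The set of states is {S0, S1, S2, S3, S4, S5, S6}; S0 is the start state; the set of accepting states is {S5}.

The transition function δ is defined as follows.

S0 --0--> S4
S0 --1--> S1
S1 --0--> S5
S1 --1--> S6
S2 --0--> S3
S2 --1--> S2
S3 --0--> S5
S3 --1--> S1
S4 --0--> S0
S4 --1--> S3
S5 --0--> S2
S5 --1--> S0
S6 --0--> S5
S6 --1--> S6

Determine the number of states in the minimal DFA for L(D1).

4

Initial partition by acceptance: {S5} | {S0,S1,S2,S3,S4,S6}.
Refine {S0,S1,S2,S3,S4,S6} on symbol 0: members go to different blocks, giving {S0,S2,S4} and {S1,S3,S6}.
On input 0, block {S0,S2,S4} splits into {S0,S4} and {S2}.
Stable partition: {S5} | {S0,S4} | {S1,S3,S6} | {S2} — 4 equivalence classes.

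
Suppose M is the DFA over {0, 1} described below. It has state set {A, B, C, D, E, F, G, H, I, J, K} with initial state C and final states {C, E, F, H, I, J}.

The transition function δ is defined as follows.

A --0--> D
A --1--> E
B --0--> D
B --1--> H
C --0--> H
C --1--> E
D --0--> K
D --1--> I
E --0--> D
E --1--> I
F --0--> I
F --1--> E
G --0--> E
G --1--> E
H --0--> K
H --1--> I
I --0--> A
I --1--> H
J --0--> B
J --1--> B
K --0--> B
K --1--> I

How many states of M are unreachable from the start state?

BFS from C reaches {A, B, C, D, E, H, I, K}; the 3 state(s) F, G, J are never visited.

3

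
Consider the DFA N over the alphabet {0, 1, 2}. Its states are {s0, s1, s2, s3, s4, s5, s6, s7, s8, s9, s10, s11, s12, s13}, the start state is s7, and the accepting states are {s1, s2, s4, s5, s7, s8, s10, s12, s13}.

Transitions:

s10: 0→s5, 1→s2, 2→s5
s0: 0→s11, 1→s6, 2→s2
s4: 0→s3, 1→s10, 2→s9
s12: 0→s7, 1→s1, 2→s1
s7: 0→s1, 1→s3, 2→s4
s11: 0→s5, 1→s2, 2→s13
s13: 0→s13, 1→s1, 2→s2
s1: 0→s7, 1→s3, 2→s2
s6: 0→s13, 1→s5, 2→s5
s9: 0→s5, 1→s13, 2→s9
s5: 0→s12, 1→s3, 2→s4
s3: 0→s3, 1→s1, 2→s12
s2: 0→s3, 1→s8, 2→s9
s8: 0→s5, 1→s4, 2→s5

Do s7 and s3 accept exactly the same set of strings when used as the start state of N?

First remove the unreachable states {s0,s6,s11}; 11 states remain.
P0 = {s1,s2,s4,s5,s7,s8,s10,s12,s13} | {s3,s9}.
Refine {s1,s2,s4,s5,s7,s8,s10,s12,s13} on symbol 0: members go to different blocks, giving {s1,s5,s7,s8,s10,s12,s13} and {s2,s4}.
Refine {s1,s5,s7,s8,s10,s12,s13} on symbol 1: members go to different blocks, giving {s1,s5,s7} and {s8,s10} and {s12,s13}.
Split {s1,s5,s7} by δ(·,0) → {s1,s7} and {s5}.
Refine {s3,s9} on symbol 0: members go to different blocks, giving {s3} and {s9}.
On input 0, block {s12,s13} splits into {s12} and {s13}.
No further refinement is possible. Final partition (8 blocks): {s1,s7} | {s3} | {s2,s4} | {s8,s10} | {s12} | {s5} | {s9} | {s13}.
s7 and s3 end up in different blocks, so they are distinguishable. For instance, the string 'ε' is accepted from only s7.

No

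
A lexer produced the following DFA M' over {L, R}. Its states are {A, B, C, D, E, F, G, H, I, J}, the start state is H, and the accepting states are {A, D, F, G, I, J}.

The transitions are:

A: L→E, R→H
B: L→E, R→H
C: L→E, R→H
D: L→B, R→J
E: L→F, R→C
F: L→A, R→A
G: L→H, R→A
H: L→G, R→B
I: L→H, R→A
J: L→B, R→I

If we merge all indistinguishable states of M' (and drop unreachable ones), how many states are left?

States {D,I,J} cannot be reached from the start state, so discard them.
P0 = {A,F,G} | {B,C,E,H}.
On input L, block {A,F,G} splits into {A,G} and {F}.
Split {A,G} by δ(·,R) → {A} and {G}.
On input L, block {B,C,E,H} splits into {B,C} and {E} and {H}.
The partition is now stable with 6 blocks: {A} | {B,C} | {F} | {G} | {E} | {H}.

6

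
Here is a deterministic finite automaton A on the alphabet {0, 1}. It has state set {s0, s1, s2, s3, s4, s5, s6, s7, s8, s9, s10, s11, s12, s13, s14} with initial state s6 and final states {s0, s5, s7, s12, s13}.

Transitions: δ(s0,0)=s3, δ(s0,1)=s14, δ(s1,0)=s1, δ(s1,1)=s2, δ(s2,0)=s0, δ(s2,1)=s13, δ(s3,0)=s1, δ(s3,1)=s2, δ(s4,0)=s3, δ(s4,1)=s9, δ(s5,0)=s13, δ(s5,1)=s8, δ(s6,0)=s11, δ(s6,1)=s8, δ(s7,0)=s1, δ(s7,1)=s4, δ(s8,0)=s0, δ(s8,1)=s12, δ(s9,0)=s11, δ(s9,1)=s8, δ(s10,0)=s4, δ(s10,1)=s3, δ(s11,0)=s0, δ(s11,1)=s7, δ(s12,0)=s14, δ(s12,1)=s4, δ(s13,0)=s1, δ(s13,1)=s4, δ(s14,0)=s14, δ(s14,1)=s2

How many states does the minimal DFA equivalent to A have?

6

First remove the unreachable states {s5,s10}; 13 states remain.
P0 = {s0,s7,s12,s13} | {s1,s2,s3,s4,s6,s8,s9,s11,s14}.
Split {s1,s2,s3,s4,s6,s8,s9,s11,s14} by δ(·,0) → {s1,s3,s4,s6,s9,s14} and {s2,s8,s11}.
Refine {s1,s3,s4,s6,s9,s14} on symbol 0: members go to different blocks, giving {s1,s3,s4,s14} and {s6,s9}.
Split {s1,s3,s4,s14} by δ(·,1) → {s1,s3,s14} and {s4}.
Refine {s0,s7,s12,s13} on symbol 1: members go to different blocks, giving {s7,s12,s13} and {s0}.
No further refinement is possible. Final partition (6 blocks): {s7,s12,s13} | {s1,s3,s14} | {s2,s8,s11} | {s6,s9} | {s4} | {s0}.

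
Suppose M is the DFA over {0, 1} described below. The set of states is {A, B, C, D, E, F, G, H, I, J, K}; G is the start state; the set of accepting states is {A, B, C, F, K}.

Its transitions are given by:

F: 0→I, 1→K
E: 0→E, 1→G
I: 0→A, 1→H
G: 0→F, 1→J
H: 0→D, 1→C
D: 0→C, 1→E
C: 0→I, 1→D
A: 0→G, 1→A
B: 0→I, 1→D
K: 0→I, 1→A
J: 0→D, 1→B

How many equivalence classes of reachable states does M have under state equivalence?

6

Initial partition by acceptance: {A,B,C,F,K} | {D,E,G,H,I,J}.
Refine {A,B,C,F,K} on symbol 1: members go to different blocks, giving {A,F,K} and {B,C}.
On input 0, block {D,E,G,H,I,J} splits into {E,H,J} and {G,I} and {D}.
Split {E,H,J} by δ(·,0) → {H,J} and {E}.
The partition is now stable with 6 blocks: {A,F,K} | {H,J} | {B,C} | {G,I} | {D} | {E}.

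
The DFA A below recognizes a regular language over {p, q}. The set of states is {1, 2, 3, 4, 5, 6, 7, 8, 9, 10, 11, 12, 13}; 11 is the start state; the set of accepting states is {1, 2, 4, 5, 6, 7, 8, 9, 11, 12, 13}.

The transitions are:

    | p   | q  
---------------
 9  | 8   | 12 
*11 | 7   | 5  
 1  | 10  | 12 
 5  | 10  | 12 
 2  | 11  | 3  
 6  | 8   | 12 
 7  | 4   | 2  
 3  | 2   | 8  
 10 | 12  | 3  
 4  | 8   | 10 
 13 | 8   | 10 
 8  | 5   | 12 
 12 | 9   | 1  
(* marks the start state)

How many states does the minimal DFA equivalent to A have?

First remove the unreachable states {6,13}; 11 states remain.
Start with accepting vs non-accepting: {1,2,4,5,7,8,9,11,12} | {3,10}.
Split {1,2,4,5,7,8,9,11,12} by δ(·,p) → {2,4,7,8,9,11,12} and {1,5}.
Split {2,4,7,8,9,11,12} by δ(·,p) → {2,4,7,9,11,12} and {8}.
On input p, block {2,4,7,9,11,12} splits into {2,7,11,12} and {4,9}.
Refine {2,7,11,12} on symbol p: members go to different blocks, giving {2,11} and {7,12}.
Split {2,11} by δ(·,p) → {2} and {11}.
Refine {3,10} on symbol p: members go to different blocks, giving {3} and {10}.
Refine {4,9} on symbol q: members go to different blocks, giving {4} and {9}.
On input p, block {7,12} splits into {7} and {12}.
Stable partition: {2} | {3} | {1,5} | {8} | {4} | {7} | {11} | {10} | {9} | {12} — 10 equivalence classes.

10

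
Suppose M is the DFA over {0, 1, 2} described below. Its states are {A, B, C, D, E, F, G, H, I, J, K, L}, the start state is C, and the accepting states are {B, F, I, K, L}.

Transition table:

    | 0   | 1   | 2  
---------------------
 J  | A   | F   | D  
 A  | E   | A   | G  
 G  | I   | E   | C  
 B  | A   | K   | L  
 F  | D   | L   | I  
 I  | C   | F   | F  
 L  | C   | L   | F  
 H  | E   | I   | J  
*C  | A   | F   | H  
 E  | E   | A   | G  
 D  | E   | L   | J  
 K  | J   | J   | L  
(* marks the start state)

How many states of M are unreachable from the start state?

No path from C leads to B, K; the other 10 states are all reachable.

2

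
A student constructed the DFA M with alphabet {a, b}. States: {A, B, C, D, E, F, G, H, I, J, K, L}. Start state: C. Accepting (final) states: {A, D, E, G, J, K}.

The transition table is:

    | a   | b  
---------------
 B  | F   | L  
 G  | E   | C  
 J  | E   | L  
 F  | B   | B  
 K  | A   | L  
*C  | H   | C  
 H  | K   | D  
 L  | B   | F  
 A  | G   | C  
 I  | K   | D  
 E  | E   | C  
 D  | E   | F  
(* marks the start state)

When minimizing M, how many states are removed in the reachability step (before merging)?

2

BFS from C reaches {A, B, C, D, E, F, G, H, K, L}; the 2 state(s) I, J are never visited.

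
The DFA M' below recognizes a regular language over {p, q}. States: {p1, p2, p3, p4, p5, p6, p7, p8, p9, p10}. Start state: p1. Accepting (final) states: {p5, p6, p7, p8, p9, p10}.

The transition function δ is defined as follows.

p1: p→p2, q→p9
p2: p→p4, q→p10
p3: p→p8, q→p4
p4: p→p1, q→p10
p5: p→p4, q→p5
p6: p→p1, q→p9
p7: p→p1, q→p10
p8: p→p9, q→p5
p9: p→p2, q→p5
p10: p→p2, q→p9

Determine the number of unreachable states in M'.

4

BFS from p1 reaches {p1, p2, p4, p5, p9, p10}; the 4 state(s) p3, p6, p7, p8 are never visited.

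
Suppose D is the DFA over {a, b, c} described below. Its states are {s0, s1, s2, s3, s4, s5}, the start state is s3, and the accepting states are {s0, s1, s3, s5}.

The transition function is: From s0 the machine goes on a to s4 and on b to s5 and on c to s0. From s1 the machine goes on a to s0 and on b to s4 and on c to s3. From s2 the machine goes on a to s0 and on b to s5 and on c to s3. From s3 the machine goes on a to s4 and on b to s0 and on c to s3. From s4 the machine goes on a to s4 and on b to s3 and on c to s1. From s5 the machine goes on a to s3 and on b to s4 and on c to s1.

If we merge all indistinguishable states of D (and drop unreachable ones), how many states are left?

5

First remove the unreachable states {s2}; 5 states remain.
Start with accepting vs non-accepting: {s0,s1,s3,s5} | {s4}.
Refine {s0,s1,s3,s5} on symbol a: members go to different blocks, giving {s0,s3} and {s1,s5}.
Split {s0,s3} by δ(·,b) → {s0} and {s3}.
On input a, block {s1,s5} splits into {s1} and {s5}.
No further refinement is possible. Final partition (5 blocks): {s0} | {s4} | {s1} | {s3} | {s5}.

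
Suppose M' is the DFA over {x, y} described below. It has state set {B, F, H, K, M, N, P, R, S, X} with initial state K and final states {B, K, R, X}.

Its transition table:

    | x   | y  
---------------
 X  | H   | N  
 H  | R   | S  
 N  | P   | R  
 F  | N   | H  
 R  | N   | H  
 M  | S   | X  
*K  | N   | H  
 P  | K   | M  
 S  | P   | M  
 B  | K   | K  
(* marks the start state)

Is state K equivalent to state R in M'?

Reachable states from the start: {H,K,M,N,P,R,S,X}. Unreachable: {B,F} — drop them.
Initial partition by acceptance: {K,R,X} | {H,M,N,P,S}.
Refine {H,M,N,P,S} on symbol x: members go to different blocks, giving {M,N,S} and {H,P}.
Refine {K,R,X} on symbol x: members go to different blocks, giving {K,R} and {X}.
Split {M,N,S} by δ(·,x) → {N,S} and {M}.
On input y, block {N,S} splits into {S} and {N}.
Refine {H,P} on symbol y: members go to different blocks, giving {H} and {P}.
The partition is now stable with 7 blocks: {K,R} | {S} | {H} | {X} | {M} | {N} | {P}.
K and R lie in the same block of the stable partition, so they are equivalent — no string distinguishes them.

Yes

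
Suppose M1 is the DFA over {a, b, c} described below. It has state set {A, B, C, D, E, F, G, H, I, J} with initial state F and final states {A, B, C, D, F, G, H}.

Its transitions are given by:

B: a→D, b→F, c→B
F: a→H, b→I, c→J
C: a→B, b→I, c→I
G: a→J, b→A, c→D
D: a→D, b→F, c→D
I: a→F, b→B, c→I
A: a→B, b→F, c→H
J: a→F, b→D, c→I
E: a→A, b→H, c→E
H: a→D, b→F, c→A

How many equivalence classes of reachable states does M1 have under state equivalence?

Reachable states from the start: {A,B,D,F,H,I,J}. Unreachable: {C,E,G} — drop them.
P0 = {A,B,D,F,H} | {I,J}.
On input b, block {A,B,D,F,H} splits into {A,B,D,H} and {F}.
Stable partition: {A,B,D,H} | {I,J} | {F} — 3 equivalence classes.

3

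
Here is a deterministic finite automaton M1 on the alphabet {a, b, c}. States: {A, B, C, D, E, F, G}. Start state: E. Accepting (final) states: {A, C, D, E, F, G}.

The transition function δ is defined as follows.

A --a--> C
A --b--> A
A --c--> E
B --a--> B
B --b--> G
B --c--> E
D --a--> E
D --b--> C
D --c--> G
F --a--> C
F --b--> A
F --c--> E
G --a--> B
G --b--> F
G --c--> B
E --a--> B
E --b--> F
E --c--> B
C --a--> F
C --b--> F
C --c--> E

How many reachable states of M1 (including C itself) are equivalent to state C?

3

Reachable states from the start: {A,B,C,E,F,G}. Unreachable: {D} — drop them.
Start with accepting vs non-accepting: {A,C,E,F,G} | {B}.
Refine {A,C,E,F,G} on symbol a: members go to different blocks, giving {A,C,F} and {E,G}.
The partition is now stable with 3 blocks: {A,C,F} | {B} | {E,G}.
State C belongs to the block {A,C,F}, which has 3 states.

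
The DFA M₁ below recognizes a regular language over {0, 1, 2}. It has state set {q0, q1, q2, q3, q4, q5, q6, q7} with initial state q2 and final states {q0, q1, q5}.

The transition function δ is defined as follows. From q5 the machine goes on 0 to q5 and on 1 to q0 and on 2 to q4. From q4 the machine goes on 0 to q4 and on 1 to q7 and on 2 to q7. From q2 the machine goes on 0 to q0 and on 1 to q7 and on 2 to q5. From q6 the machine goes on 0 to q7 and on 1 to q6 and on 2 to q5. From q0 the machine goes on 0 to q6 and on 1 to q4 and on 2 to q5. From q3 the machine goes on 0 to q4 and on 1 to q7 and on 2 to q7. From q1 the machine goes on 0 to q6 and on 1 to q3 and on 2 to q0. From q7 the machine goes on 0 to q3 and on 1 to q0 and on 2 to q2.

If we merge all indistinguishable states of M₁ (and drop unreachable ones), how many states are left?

6

First remove the unreachable states {q1}; 7 states remain.
Initial partition by acceptance: {q0,q5} | {q2,q3,q4,q6,q7}.
On input 0, block {q0,q5} splits into {q0} and {q5}.
Refine {q2,q3,q4,q6,q7} on symbol 0: members go to different blocks, giving {q3,q4,q6,q7} and {q2}.
On input 1, block {q3,q4,q6,q7} splits into {q3,q4,q6} and {q7}.
Refine {q3,q4,q6} on symbol 0: members go to different blocks, giving {q3,q4} and {q6}.
Stable partition: {q0} | {q3,q4} | {q5} | {q2} | {q7} | {q6} — 6 equivalence classes.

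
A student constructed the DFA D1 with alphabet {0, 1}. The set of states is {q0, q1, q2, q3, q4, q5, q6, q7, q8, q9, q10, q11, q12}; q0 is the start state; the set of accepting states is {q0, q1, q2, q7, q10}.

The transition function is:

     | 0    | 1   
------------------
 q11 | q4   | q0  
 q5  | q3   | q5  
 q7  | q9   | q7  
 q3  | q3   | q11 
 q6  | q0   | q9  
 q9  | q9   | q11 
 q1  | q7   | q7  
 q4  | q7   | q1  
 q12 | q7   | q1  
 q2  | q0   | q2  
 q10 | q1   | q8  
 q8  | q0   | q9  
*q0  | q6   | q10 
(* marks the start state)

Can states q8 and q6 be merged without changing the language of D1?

Yes

States {q2,q3,q5,q12} cannot be reached from the start state, so discard them.
Initial partition by acceptance: {q0,q1,q7,q10} | {q4,q6,q8,q9,q11}.
On input 0, block {q0,q1,q7,q10} splits into {q0,q7} and {q1,q10}.
Refine {q0,q7} on symbol 1: members go to different blocks, giving {q0} and {q7}.
Refine {q4,q6,q8,q9,q11} on symbol 0: members go to different blocks, giving {q6,q8} and {q9,q11} and {q4}.
On input 0, block {q1,q10} splits into {q1} and {q10}.
Refine {q9,q11} on symbol 0: members go to different blocks, giving {q9} and {q11}.
No further refinement is possible. Final partition (8 blocks): {q0} | {q6,q8} | {q1} | {q7} | {q9} | {q4} | {q10} | {q11}.
q8 and q6 lie in the same block of the stable partition, so they are equivalent — no string distinguishes them.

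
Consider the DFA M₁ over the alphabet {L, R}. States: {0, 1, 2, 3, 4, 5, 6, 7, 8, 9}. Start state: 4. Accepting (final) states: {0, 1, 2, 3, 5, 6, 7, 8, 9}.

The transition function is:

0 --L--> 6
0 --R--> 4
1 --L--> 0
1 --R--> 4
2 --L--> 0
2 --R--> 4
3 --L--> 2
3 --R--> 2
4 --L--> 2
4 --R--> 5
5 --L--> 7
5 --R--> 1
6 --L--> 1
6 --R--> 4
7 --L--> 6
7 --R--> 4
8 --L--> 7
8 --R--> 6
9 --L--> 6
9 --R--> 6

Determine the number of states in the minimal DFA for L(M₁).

3

States {3,8,9} cannot be reached from the start state, so discard them.
Initial partition by acceptance: {0,1,2,5,6,7} | {4}.
Refine {0,1,2,5,6,7} on symbol R: members go to different blocks, giving {0,1,2,6,7} and {5}.
Stable partition: {0,1,2,6,7} | {4} | {5} — 3 equivalence classes.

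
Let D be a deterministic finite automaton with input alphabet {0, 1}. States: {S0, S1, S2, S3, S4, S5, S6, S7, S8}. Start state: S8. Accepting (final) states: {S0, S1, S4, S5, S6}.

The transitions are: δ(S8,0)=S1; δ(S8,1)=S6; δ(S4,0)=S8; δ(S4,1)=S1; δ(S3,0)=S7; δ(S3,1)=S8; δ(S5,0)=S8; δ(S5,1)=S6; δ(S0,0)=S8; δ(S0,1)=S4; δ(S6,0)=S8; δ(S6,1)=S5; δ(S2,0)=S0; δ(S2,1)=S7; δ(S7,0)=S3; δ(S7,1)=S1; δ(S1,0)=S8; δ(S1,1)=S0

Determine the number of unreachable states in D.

3

Starting at S8 and following transitions, the reachable set is {S0, S1, S4, S5, S6, S8}. That leaves S2, S3, S7 unreachable — 3 in total.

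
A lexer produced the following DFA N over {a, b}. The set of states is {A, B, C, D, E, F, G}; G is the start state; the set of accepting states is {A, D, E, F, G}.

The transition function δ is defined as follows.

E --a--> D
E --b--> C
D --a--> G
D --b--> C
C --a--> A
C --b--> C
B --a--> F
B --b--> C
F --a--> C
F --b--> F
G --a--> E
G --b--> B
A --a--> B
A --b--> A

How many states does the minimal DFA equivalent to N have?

3

All states are reachable from the start state.
Start with accepting vs non-accepting: {A,D,E,F,G} | {B,C}.
Refine {A,D,E,F,G} on symbol a: members go to different blocks, giving {D,E,G} and {A,F}.
No further refinement is possible. Final partition (3 blocks): {D,E,G} | {B,C} | {A,F}.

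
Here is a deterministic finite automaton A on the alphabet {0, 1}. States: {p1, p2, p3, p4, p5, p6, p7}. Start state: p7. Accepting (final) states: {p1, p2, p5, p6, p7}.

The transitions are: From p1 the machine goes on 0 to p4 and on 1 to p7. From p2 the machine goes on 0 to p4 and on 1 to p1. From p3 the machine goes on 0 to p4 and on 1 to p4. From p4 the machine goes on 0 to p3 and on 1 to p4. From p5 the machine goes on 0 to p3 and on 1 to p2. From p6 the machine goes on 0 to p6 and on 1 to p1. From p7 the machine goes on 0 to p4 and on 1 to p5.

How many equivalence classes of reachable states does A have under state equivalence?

States {p6} cannot be reached from the start state, so discard them.
Initial partition by acceptance: {p1,p2,p5,p7} | {p3,p4}.
The partition is now stable with 2 blocks: {p1,p2,p5,p7} | {p3,p4}.

2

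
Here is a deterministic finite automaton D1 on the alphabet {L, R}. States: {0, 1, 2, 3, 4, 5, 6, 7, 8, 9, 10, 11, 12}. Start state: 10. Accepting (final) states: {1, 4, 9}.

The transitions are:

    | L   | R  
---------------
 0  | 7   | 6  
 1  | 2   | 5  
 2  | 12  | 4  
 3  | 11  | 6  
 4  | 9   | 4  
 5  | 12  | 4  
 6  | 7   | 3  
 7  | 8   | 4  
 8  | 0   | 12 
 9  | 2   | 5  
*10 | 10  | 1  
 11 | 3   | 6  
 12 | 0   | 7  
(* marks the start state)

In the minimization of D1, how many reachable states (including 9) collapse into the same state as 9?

All states are reachable from the start state.
P0 = {1,4,9} | {0,2,3,5,6,7,8,10,11,12}.
Refine {1,4,9} on symbol L: members go to different blocks, giving {1,9} and {4}.
Split {0,2,3,5,6,7,8,10,11,12} by δ(·,R) → {0,3,6,8,11,12} and {2,5,7} and {10}.
Split {0,3,6,8,11,12} by δ(·,L) → {3,8,11,12} and {0,6}.
Split {3,8,11,12} by δ(·,L) → {3,11} and {8,12}.
Split {0,6} by δ(·,R) → {0} and {6}.
Refine {8,12} on symbol R: members go to different blocks, giving {8} and {12}.
Split {2,5,7} by δ(·,L) → {2,5} and {7}.
No further refinement is possible. Final partition (10 blocks): {1,9} | {3,11} | {4} | {2,5} | {10} | {0} | {8} | {6} | {12} | {7}.
State 9 belongs to the block {1,9}, which has 2 states.

2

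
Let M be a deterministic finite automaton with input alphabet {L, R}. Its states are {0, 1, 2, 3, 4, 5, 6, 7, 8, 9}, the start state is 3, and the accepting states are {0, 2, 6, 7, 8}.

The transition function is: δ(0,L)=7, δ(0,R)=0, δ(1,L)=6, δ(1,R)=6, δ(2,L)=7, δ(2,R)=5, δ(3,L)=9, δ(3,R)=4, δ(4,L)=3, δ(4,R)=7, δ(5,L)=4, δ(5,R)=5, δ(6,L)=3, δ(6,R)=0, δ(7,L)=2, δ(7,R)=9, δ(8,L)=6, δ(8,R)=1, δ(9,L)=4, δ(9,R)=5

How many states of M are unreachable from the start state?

BFS from 3 reaches {2, 3, 4, 5, 7, 9}; the 4 state(s) 0, 1, 6, 8 are never visited.

4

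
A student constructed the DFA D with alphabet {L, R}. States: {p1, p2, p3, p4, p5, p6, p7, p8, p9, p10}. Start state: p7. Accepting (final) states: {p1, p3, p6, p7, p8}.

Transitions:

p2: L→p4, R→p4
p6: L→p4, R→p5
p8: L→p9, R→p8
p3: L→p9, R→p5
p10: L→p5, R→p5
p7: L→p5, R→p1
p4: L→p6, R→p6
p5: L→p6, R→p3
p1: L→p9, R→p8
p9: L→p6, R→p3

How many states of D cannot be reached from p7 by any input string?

2

No path from p7 leads to p2, p10; the other 8 states are all reachable.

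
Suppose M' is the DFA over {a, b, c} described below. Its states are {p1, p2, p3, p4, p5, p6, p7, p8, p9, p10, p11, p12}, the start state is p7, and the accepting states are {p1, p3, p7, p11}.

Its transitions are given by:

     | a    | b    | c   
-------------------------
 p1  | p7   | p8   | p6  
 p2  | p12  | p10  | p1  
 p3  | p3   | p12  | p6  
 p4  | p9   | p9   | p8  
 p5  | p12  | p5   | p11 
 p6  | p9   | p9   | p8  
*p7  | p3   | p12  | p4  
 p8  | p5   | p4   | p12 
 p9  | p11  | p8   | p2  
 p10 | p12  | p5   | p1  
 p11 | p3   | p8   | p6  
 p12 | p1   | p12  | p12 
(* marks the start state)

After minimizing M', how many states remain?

Every state is reachable, so we keep all 12.
P0 = {p1,p3,p7,p11} | {p2,p4,p5,p6,p8,p9,p10,p12}.
Refine {p2,p4,p5,p6,p8,p9,p10,p12} on symbol a: members go to different blocks, giving {p2,p4,p5,p6,p8,p10} and {p9,p12}.
Refine {p1,p3,p7,p11} on symbol b: members go to different blocks, giving {p1,p11} and {p3,p7}.
Refine {p2,p4,p5,p6,p8,p10} on symbol a: members go to different blocks, giving {p2,p4,p5,p6,p10} and {p8}.
On input b, block {p2,p4,p5,p6,p10} splits into {p2,p5,p10} and {p4,p6}.
On input b, block {p9,p12} splits into {p9} and {p12}.
No further refinement is possible. Final partition (7 blocks): {p1,p11} | {p2,p5,p10} | {p9} | {p3,p7} | {p8} | {p4,p6} | {p12}.

7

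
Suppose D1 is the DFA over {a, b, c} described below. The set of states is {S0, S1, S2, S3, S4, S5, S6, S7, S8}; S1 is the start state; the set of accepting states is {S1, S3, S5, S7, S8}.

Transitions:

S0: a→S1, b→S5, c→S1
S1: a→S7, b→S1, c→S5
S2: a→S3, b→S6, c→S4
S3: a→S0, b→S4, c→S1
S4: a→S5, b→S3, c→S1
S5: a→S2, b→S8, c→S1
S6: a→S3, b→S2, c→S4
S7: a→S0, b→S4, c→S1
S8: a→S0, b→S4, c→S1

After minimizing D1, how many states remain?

Every state is reachable, so we keep all 9.
P0 = {S1,S3,S5,S7,S8} | {S0,S2,S4,S6}.
Split {S1,S3,S5,S7,S8} by δ(·,a) → {S3,S5,S7,S8} and {S1}.
On input b, block {S3,S5,S7,S8} splits into {S3,S7,S8} and {S5}.
Split {S0,S2,S4,S6} by δ(·,a) → {S2,S6} and {S0} and {S4}.
The partition is now stable with 6 blocks: {S3,S7,S8} | {S2,S6} | {S1} | {S5} | {S0} | {S4}.

6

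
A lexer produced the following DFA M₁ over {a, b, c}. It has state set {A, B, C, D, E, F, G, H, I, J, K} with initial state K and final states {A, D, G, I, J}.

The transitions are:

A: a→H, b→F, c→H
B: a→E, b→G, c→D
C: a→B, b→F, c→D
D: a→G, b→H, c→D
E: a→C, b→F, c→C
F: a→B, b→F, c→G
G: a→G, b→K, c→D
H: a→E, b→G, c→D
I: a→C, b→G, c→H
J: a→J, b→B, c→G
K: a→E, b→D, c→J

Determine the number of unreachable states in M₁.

2

BFS from K reaches {B, C, D, E, F, G, H, J, K}; the 2 state(s) A, I are never visited.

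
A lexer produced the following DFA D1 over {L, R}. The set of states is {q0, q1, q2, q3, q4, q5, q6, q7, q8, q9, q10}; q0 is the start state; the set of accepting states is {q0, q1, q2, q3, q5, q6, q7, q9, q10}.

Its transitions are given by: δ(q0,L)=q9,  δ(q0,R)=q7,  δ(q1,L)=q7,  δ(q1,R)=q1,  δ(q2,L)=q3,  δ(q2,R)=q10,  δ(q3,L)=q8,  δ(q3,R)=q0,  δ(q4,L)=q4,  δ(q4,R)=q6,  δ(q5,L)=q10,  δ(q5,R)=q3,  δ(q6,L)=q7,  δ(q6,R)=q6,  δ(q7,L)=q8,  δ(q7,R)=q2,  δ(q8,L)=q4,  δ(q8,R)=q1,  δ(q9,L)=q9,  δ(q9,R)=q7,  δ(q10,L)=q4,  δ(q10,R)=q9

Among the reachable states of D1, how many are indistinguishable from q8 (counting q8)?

2

States {q5} cannot be reached from the start state, so discard them.
Initial partition by acceptance: {q0,q1,q2,q3,q6,q7,q9,q10} | {q4,q8}.
Split {q0,q1,q2,q3,q6,q7,q9,q10} by δ(·,L) → {q0,q1,q2,q6,q9} and {q3,q7,q10}.
On input L, block {q0,q1,q2,q6,q9} splits into {q1,q2,q6} and {q0,q9}.
On input R, block {q1,q2,q6} splits into {q1,q6} and {q2}.
Refine {q3,q7,q10} on symbol R: members go to different blocks, giving {q3,q10} and {q7}.
Stable partition: {q1,q6} | {q4,q8} | {q3,q10} | {q0,q9} | {q2} | {q7} — 6 equivalence classes.
State q8 belongs to the block {q4,q8}, which has 2 states.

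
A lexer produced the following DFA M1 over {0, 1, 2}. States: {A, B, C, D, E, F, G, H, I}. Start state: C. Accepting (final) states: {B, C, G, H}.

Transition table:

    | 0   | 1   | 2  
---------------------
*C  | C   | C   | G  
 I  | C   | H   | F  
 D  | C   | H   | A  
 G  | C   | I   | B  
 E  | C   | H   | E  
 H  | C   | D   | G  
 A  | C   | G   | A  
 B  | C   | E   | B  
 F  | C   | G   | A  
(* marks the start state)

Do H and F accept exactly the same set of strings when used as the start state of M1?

No

P0 = {B,C,G,H} | {A,D,E,F,I}.
Refine {B,C,G,H} on symbol 1: members go to different blocks, giving {B,G,H} and {C}.
Stable partition: {B,G,H} | {A,D,E,F,I} | {C} — 3 equivalence classes.
H and F end up in different blocks, so they are distinguishable. For instance, the string 'ε' is accepted from only H.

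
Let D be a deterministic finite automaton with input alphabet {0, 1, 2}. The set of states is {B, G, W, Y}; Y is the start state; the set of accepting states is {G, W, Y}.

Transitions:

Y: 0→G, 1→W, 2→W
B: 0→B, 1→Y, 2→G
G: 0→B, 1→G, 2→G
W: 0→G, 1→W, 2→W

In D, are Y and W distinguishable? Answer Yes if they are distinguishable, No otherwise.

No

All states are reachable from the start state.
Initial partition by acceptance: {G,W,Y} | {B}.
Split {G,W,Y} by δ(·,0) → {W,Y} and {G}.
The partition is now stable with 3 blocks: {W,Y} | {B} | {G}.
Y and W lie in the same block of the stable partition, so they are equivalent — no string distinguishes them.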